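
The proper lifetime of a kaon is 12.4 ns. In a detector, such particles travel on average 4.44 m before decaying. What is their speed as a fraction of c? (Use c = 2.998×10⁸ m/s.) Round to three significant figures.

Let x = d/(cτ) = 4.440 m / (2.998×10⁸ m/s × 1.240×10^-8 s) = 1.1943. Since d = βγcτ, x = βγ = β/√(1−β²).
Solving: β² = x²/(1+x²) = 1.42635/2.42635 = 0.587858, so β = 0.767.

0.767c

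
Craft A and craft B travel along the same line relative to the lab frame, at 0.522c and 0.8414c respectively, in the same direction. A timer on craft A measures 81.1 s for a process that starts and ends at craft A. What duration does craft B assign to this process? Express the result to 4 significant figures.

98.67 s

The velocity of craft A relative to craft B is (0.522 − 0.8414)c / (1 − 0.522×0.8414) = −0.56955c; relative speed 0.56955c.
At |u| = 0.56955c, γ = (1 − 0.324387)^(−1/2) = 1.2166.
The clock on craft A records proper time, so craft B measures Δt = γΔτ = 1.2166 × 81.1 = 98.67 s.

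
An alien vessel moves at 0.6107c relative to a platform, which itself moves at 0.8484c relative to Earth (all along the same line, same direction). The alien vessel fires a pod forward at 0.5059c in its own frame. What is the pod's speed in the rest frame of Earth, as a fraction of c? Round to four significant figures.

First combine the pod and alien vessel (S''→S'): u₁ = (0.5059 + 0.6107)/(1 + 0.5059×0.6107) = 1.1166/1.30895313 = 0.85305.
Then combine with the platform (S'→S): u = (0.85305 + 0.8484)/(1 + 0.85305×0.8484) = 1.70145/1.72372762 = 0.98708.

0.9871c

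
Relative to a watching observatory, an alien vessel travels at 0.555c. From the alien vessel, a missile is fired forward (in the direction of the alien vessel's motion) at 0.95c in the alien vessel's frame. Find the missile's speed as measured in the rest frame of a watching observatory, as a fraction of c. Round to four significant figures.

Relativistic velocity addition: u = (u' + v)/(1 + u'v/c²), with u' = 0.95c and v = 0.555c.
Numerator: 0.95 + 0.555 = 1.505. Denominator: 1 + (0.95)(0.555) = 1.52725.
u = 1.505/1.52725 = 0.98543, so the speed is 0.9854c.

0.9854c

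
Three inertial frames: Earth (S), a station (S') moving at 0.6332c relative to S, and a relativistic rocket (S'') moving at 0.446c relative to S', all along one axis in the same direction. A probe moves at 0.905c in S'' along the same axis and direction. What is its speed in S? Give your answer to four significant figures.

0.9915c

Compose velocities in two stages. Stage 1 (into S'): u₁ = (0.905+0.446)/(1+0.905×0.446) = 0.9625.
Stage 2 (into S): u = (0.9625+0.6332)/(1+0.9625×0.6332) = 0.99145, so the speed is 0.9915c.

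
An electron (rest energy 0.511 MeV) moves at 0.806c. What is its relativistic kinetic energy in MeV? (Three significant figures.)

0.352 MeV

β² = 0.649636, so γ = 1/√0.350364 = 1.68943.
Kinetic energy: K = (γ − 1)mc² = (1.68943 − 1) × 0.511 MeV = 0.68943 × 0.511 = 0.352 MeV.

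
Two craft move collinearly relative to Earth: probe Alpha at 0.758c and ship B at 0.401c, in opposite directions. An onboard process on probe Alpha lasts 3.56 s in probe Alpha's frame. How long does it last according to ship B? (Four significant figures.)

7.769 s

Speed of probe Alpha in ship B's frame: u = (v_A + v_B)/(1 + v_A v_B/c²) = (0.758 + 0.401)/(1 + 0.758×0.401) = 1.159/1.303958 = 0.88883; |u| = 0.88883c.
γ for this relative speed: γ = 1/√(1 − 0.790019) = 2.1823.
The clock on probe Alpha records proper time, so ship B measures Δt = γΔτ = 2.1823 × 3.56 = 7.769 s.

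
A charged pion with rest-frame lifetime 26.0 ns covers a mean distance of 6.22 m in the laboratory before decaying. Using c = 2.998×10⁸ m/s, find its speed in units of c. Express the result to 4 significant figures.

0.6237c

Lab distance = (lab lifetime)·v = γτ·βc, so βγ = d/(cτ) = 6.220/(2.998×10⁸ × 2.600×10^-8) = 0.79797.
With βγ = 0.79797: γ² = 1 + (βγ)² = 1.636756, and β = (βγ)/γ = 0.79797/1.27936 = 0.6237.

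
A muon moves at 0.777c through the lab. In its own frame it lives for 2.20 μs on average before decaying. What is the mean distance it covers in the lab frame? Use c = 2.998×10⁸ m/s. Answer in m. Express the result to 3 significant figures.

814 m

β² = 0.603729, so γ = 1/√0.396271 = 1.5886.
Lab-frame lifetime: Δt = γτ = 1.5886 × 2.20 μs = 3.4949 μs.
Distance: d = vΔt = 0.777 × 2.998×10⁸ m/s × 3.4949×10^-6 s = 814 m.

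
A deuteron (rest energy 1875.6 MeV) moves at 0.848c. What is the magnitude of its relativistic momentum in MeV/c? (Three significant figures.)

3000 MeV/c

With β = 0.848, γ = 1/√(1 − 0.848²) = 1/√0.280896 = 1.8868.
Momentum: p = γβ·mc = 1.8868 × 0.848 × 1875.6 MeV/c = 3000 MeV/c.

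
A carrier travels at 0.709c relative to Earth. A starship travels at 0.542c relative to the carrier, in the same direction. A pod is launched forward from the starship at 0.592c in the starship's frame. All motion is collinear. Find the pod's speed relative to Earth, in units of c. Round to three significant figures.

First combine the pod and starship (S''→S'): u₁ = (0.592 + 0.542)/(1 + 0.592×0.542) = 1.134/1.320864 = 0.85853.
Then combine with the carrier (S'→S): u = (0.85853 + 0.709)/(1 + 0.85853×0.709) = 1.56753/1.60869777 = 0.97441.

0.974c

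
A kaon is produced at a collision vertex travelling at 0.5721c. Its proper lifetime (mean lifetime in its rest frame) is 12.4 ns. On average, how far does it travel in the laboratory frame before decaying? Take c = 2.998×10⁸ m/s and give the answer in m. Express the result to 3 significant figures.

2.59 m

β² = 0.32729841, so γ = 1/√0.67270159 = 1.2192.
Lab-frame lifetime: Δt = γτ = 1.2192 × 12.4 ns = 15.118 ns.
Distance: d = vΔt = 0.5721 × 2.998×10⁸ m/s × 1.5118×10^-8 s = 2.59 m.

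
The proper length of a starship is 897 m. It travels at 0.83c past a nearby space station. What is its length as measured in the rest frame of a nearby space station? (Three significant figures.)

500 m

With β = 0.83, γ = 1/√(1 − 0.83²) = 1/√0.3111 = 1.7929.
Along the direction of motion the measured length is L₀/γ = 897/1.7929 = 500 m.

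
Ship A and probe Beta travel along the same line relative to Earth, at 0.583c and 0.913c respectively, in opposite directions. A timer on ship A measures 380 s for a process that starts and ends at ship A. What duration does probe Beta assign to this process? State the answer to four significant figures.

Speed of ship A in probe Beta's frame: u = (v_A + v_B)/(1 + v_A v_B/c²) = (0.583 + 0.913)/(1 + 0.583×0.913) = 1.496/1.532279 = 0.97632; |u| = 0.97632c.
At |u| = 0.97632c, γ = (1 − 0.953201)^(−1/2) = 4.6226.
The clock on ship A records proper time, so probe Beta measures Δt = γΔτ = 4.6226 × 380 = 1757 s.

1757 s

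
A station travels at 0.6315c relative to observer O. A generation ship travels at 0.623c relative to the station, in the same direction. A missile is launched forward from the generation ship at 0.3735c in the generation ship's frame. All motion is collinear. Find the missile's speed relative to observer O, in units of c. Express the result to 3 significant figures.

0.953c

Apply u = (u'+v)/(1+u'v) twice. Missile in the station frame: (0.3735+0.623)/(1+0.3735·0.623) = 0.9965/1.2326905 = 0.80839c.
That velocity, transformed to the rest frame of observer O: (0.80839+0.6315)/(1+0.80839·0.6315) = 1.43989/1.510498285 = 0.95325c.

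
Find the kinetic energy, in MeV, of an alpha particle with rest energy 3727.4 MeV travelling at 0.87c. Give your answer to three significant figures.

γ = 1/√(1 − β²) = 1/√(1 − 0.7569) = 1/√0.2431 = 1/0.493052 = 2.0282.
Kinetic energy: K = (γ − 1)mc² = (2.0282 − 1) × 3727.4 MeV = 1.0282 × 3727.4 = 3830 MeV.

3830 MeV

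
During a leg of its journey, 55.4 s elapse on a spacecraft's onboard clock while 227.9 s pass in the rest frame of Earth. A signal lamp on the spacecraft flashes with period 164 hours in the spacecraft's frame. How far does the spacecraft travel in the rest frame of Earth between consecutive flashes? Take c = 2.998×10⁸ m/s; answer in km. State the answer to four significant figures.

7.063×10^11 km

γ = Δt/Δτ = 227.9/55.4 = 4.11372.
β = √(1 − 1/γ²) = 0.97. Lab-frame period = γτ = 4.11372×164 hours = 674.65 hours. Distance = βc × γτ = 0.97 × 2.998×10⁸ m/s × 2428740 s = 7.0629×10^14 m = 7.063×10^11 km.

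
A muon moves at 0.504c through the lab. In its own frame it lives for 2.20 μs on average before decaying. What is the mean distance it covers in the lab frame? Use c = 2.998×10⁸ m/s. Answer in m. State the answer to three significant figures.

385 m

β² = 0.254016, so γ = 1/√0.745984 = 1.1578.
Lab-frame lifetime: Δt = γτ = 1.1578 × 2.20 μs = 2.5472 μs.
Distance: d = vΔt = 0.504 × 2.998×10⁸ m/s × 2.5472×10^-6 s = 385 m.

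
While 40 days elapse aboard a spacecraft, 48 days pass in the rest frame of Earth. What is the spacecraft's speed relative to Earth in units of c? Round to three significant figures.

0.553c

γ = Δt/Δτ = 48/40 = 1.2.
β = √(1 − 1/γ²) = √(1 − 0.694444) = √0.305556 = 0.553.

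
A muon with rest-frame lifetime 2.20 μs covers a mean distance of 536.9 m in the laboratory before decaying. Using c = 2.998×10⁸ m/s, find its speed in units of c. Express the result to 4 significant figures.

d = βγcτ ⇒ βγ = d/(cτ) = 536.9 m / (659.56 m) = 0.81403.
β = (βγ)/√(1+(βγ)²) = 0.81403/√1.662645 = 0.6313.

0.6313c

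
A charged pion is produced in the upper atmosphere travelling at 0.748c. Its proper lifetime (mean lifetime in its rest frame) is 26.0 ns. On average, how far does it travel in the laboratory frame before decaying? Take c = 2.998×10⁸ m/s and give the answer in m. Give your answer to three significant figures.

γ = 1/√(1 − β²) = 1/√(1 − 0.559504) = 1/√0.440496 = 1/0.663699 = 1.5067.
Lab-frame lifetime: Δt = γτ = 1.5067 × 26.0 ns = 39.174 ns.
Distance: d = vΔt = 0.748 × 2.998×10⁸ m/s × 3.9174×10^-8 s = 8.78 m.

8.78 m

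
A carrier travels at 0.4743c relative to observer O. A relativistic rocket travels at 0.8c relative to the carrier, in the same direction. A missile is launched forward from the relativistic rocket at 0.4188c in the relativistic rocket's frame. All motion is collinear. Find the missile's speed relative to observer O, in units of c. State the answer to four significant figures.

Compose velocities in two stages. Stage 1 (into S'): u₁ = (0.4188+0.8)/(1+0.4188×0.8) = 0.91293.
Stage 2 (into S): u = (0.91293+0.4743)/(1+0.91293×0.4743) = 0.96806, so the speed is 0.9681c.

0.9681c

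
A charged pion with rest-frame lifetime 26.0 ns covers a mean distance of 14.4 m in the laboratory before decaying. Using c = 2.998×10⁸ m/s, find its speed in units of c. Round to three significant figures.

0.879c

d = βγcτ ⇒ βγ = d/(cτ) = 14.40 m / (7.7948 m) = 1.8474.
β = (βγ)/√(1+(βγ)²) = 1.8474/√4.41289 = 0.879.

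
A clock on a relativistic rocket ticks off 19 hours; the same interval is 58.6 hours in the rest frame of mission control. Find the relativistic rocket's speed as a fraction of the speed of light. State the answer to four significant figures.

0.9460c

γ = Δt/Δτ = 58.6/19 = 3.0842.
β = √(1 − 1/γ²) = √(1 − 0.105127) = √0.894873 = 0.9460.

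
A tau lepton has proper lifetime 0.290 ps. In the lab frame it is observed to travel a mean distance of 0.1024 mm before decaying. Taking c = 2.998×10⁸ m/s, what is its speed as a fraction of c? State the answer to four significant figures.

Lab distance = (lab lifetime)·v = γτ·βc, so βγ = d/(cτ) = 1.024×10^-4/(2.998×10⁸ × 2.900×10^-13) = 1.1778.
With βγ = 1.1778: γ² = 1 + (βγ)² = 2.38721, and β = (βγ)/γ = 1.1778/1.54506 = 0.7623.

0.7623c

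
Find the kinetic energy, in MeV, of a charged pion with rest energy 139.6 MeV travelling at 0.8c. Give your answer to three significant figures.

β² = 0.64, so γ = 1/√0.36 = 1.66667.
Kinetic energy: K = (γ − 1)mc² = (1.66667 − 1) × 139.6 MeV = 0.66667 × 139.6 = 93.1 MeV.

93.1 MeV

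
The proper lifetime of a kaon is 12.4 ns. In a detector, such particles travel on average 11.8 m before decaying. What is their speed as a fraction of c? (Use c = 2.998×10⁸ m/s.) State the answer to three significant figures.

d = βγcτ ⇒ βγ = d/(cτ) = 11.80 m / (3.71752 m) = 3.1742.
β = (βγ)/√(1+(βγ)²) = 3.1742/√11.0755 = 0.954.

0.954c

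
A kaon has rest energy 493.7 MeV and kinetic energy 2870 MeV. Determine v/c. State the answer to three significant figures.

γ = 1 + K/(mc²) = 1 + 2870/493.7 = 6.8132.
β = √(1 − 1/γ²) = √(1 − 0.0215426) = √0.9784574 = 0.989.

0.989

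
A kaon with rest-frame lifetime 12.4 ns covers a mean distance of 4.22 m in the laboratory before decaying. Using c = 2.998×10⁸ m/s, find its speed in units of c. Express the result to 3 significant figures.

0.750c

Let x = d/(cτ) = 4.220 m / (2.998×10⁸ m/s × 1.240×10^-8 s) = 1.1352. Since d = βγcτ, x = βγ = β/√(1−β²).
Solving: β² = x²/(1+x²) = 1.28868/2.28868 = 0.563067, so β = 0.750.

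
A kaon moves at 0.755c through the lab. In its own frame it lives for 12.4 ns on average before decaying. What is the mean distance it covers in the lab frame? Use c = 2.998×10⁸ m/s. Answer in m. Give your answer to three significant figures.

With β = 0.755, γ = 1/√(1 − 0.755²) = 1/√0.429975 = 1.525.
Lab-frame lifetime: Δt = γτ = 1.525 × 12.4 ns = 18.91 ns.
Distance: d = vΔt = 0.755 × 2.998×10⁸ m/s × 1.8910×10^-8 s = 4.28 m.

4.28 m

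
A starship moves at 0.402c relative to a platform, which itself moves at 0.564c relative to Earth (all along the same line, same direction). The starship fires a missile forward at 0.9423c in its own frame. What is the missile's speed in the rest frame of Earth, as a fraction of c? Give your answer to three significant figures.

0.993c

Compose velocities in two stages. Stage 1 (into S'): u₁ = (0.9423+0.402)/(1+0.9423×0.402) = 0.97497.
Stage 2 (into S): u = (0.97497+0.564)/(1+0.97497×0.564) = 0.99296, so the speed is 0.993c.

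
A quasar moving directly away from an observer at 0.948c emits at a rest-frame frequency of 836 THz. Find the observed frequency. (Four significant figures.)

Relativistic Doppler (source moving away): f_obs = f_src · √((1−β)/(1+β)).
With β = 0.948: factor = √(0.052/1.948) = 0.16338.
f_obs = 836 × 0.16338 = 136.6 THz.

136.6 THz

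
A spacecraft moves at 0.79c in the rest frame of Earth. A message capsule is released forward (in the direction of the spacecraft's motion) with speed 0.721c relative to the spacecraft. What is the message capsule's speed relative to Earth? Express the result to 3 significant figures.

0.963c

Relativistic velocity addition: u = (u' + v)/(1 + u'v/c²), with u' = 0.721c and v = 0.79c.
Numerator: 0.721 + 0.79 = 1.511. Denominator: 1 + (0.721)(0.79) = 1.56959.
u = 1.511/1.56959 = 0.96267, so the speed is 0.963c.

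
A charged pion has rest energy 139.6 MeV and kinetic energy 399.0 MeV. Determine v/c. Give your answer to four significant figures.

K = (γ−1)mc², so γ = 1 + 399.0/139.6 = 3.8582.
Then v/c = √(1 − γ⁻²) = √(1 − 0.0671785) = √0.9328215 = 0.9658.

0.9658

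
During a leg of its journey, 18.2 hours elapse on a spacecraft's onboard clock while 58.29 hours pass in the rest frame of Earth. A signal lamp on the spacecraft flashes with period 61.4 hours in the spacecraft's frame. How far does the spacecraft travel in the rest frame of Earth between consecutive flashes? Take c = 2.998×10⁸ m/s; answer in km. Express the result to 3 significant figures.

2.02×10^11 km

The time-dilation ratio gives γ = 58.29/18.2 = 3.20275.
β = √(1 − 1/γ²) = 0.95001. Lab-frame period = γτ = 3.20275×61.4 hours = 196.65 hours. Distance = βc × γτ = 0.95001 × 2.998×10⁸ m/s × 707940 s = 2.0163×10^14 m = 2.02×10^11 km.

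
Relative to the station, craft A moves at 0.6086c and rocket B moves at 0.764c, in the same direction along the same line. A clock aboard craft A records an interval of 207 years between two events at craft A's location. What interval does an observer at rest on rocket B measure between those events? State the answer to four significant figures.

Speed of craft A in rocket B's frame: u = (v_A − v_B)/(1 − v_A v_B/c²) = (0.6086 − 0.764)/(1 − 0.6086×0.764) = −0.1554/0.5350296 = −0.29045; |u| = 0.29045c.
γ for this relative speed: γ = 1/√(1 − 0.0843612) = 1.0451.
Craft A's interval is proper; time dilation gives Δt_B = γΔτ = 1.0451 × 207 years = 216.3 years.

216.3 years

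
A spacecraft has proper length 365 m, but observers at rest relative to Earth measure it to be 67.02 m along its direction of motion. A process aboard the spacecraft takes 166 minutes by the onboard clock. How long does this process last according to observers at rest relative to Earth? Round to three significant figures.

904 minutes

From L = L₀/γ: γ = 365/67.02 = 5.44614.
Δt = γΔτ = 5.44614 × 166 = 904 minutes.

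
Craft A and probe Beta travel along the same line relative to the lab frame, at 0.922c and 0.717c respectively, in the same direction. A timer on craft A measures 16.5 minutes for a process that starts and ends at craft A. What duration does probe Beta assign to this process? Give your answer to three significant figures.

Speed of craft A in probe Beta's frame: u = (v_A − v_B)/(1 − v_A v_B/c²) = (0.922 − 0.717)/(1 − 0.922×0.717) = 0.205/0.338926 = 0.60485; |u| = 0.60485c.
γ for this relative speed: γ = 1/√(1 − 0.365844) = 1.2557.
The clock on craft A records proper time, so probe Beta measures Δt = γΔτ = 1.2557 × 16.5 = 20.7 minutes.

20.7 minutes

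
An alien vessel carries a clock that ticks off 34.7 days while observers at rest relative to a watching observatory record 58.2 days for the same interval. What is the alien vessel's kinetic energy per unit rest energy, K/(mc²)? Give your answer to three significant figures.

The time-dilation ratio gives γ = 58.2/34.7 = 1.67723.
K/(mc²) = γ − 1 = 1.67723 − 1 = 0.677.

0.677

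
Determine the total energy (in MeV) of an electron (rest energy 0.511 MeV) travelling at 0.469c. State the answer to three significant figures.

γ = 1/√(1 − β²) = 1/√(1 − 0.219961) = 1/√0.780039 = 1/0.883198 = 1.1322.
Total energy: E = γmc² = 1.1322 × 0.511 MeV = 0.579 MeV.

0.579 MeV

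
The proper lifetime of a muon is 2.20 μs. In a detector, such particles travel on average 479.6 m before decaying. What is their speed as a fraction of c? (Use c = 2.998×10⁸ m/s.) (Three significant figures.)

0.588c

Let x = d/(cτ) = 479.6 m / (2.998×10⁸ m/s × 2.200×10^-6 s) = 0.72715. Since d = βγcτ, x = βγ = β/√(1−β²).
Solving: β² = x²/(1+x²) = 0.528747/1.528747 = 0.34587, so β = 0.588.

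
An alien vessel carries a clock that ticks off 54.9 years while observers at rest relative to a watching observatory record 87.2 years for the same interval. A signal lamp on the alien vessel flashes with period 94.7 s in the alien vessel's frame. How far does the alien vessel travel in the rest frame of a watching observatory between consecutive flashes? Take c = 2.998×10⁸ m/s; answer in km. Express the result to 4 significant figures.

From Δt = γΔτ: γ = 87.2/54.9 = 1.58834.
β = √(1 − 1/γ²) = 0.77693. Lab-frame period = γτ = 1.58834×94.7 s = 150.42 s. Distance = βc × γτ = 0.77693 × 2.998×10⁸ m/s × 150.42 s = 3.5036×10^10 m = 3.504×10^7 km.

3.504×10^7 km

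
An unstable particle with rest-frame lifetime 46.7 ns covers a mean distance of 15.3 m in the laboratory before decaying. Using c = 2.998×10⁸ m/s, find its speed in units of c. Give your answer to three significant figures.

0.738c

d = βγcτ ⇒ βγ = d/(cτ) = 15.30 m / (14.00066 m) = 1.0928.
β = (βγ)/√(1+(βγ)²) = 1.0928/√2.19421 = 0.738.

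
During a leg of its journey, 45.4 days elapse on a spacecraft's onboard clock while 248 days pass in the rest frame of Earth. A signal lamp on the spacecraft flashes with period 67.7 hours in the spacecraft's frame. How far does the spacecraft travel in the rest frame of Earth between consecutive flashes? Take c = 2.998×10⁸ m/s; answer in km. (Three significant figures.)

From Δt = γΔτ: γ = 248/45.4 = 5.46256.
β = √(1 − 1/γ²) = 0.9831. Lab-frame period = γτ = 5.46256×67.7 hours = 369.82 hours. Distance = βc × γτ = 0.9831 × 2.998×10⁸ m/s × 1331352 s = 3.9239×10^14 m = 3.92×10^11 km.

3.92×10^11 km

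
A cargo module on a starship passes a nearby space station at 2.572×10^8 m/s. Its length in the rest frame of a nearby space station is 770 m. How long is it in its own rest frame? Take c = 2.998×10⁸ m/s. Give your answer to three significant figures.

1500 m

β = v/c = (2.572×10^8 m/s)/(2.998×10⁸ m/s) = 0.857905.
γ = 1/√(1 − β²) = 1/√(1 − 0.736001) = 1/√0.263999 = 1/0.513808 = 1.9463.
Proper length: L₀ = γ·L = 1.9463 × 770 = 1500 m.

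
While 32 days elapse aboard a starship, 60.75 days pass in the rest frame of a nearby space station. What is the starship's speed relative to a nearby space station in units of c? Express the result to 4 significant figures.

γ = Δt/Δτ = 60.75/32 = 1.8984.
β = √(1 − 1/γ²) = √(1 − 0.277475) = √0.722525 = 0.8500.

0.8500c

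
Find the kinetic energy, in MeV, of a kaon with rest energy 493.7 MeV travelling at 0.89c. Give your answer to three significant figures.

With β = 0.89, γ = 1/√(1 − 0.89²) = 1/√0.2079 = 2.1932.
Kinetic energy: K = (γ − 1)mc² = (2.1932 − 1) × 493.7 MeV = 1.1932 × 493.7 = 589 MeV.

589 MeV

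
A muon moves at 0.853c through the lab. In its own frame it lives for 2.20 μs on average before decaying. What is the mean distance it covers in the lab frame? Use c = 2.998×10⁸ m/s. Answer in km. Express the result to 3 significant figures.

1.08 km

β² = 0.727609, so γ = 1/√0.272391 = 1.916.
Lab-frame lifetime: Δt = γτ = 1.916 × 2.20 μs = 4.2152 μs.
Distance: d = vΔt = 0.853 × 2.998×10⁸ m/s × 4.2152×10^-6 s = 1080 m = 1.08 km.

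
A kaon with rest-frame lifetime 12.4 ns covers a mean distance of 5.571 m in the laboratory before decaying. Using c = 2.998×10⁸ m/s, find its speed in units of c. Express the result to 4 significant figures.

0.8318c

d = βγcτ ⇒ βγ = d/(cτ) = 5.571 m / (3.71752 m) = 1.4986.
β = (βγ)/√(1+(βγ)²) = 1.4986/√3.2458 = 0.8318.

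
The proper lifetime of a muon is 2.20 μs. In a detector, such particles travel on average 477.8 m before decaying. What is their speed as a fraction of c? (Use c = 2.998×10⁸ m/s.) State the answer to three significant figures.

0.587c

Lab distance = (lab lifetime)·v = γτ·βc, so βγ = d/(cτ) = 477.8/(2.998×10⁸ × 2.200×10^-6) = 0.72442.
With βγ = 0.72442: γ² = 1 + (βγ)² = 1.524784, and β = (βγ)/γ = 0.72442/1.23482 = 0.587.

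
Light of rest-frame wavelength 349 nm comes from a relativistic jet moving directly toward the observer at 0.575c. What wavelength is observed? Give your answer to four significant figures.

181.3 nm

Relativistic Doppler for wavelength: λ_obs = λ_src · √((1−β)/(1+β)).
With β = 0.575: factor = √(0.425/1.575) = 0.51946.
λ_obs = 349 × 0.51946 = 181.3 nm.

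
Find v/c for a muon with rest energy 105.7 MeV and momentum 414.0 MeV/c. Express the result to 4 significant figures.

0.9689

pc/(mc²) = 414.0/105.7 = 3.9167 = βγ = β/√(1−β²).
So β² = x²/(1 + x²) with x = 3.9167: x² = 15.3405, β² = 15.3405/16.3405 = 0.938802, β = 0.9689.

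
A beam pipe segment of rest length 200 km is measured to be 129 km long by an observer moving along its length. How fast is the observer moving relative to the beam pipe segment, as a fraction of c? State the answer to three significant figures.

Length contraction gives γ = L₀/L = 200/129 = 1.5504.
β = √(1 − 1/γ²) = √0.583982 = 0.764.

0.764c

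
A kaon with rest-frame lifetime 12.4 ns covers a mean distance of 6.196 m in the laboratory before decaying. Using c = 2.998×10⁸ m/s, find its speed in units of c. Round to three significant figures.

0.857c

Lab distance = (lab lifetime)·v = γτ·βc, so βγ = d/(cτ) = 6.196/(2.998×10⁸ × 1.240×10^-8) = 1.6667.
With βγ = 1.6667: γ² = 1 + (βγ)² = 3.77789, and β = (βγ)/γ = 1.6667/1.94368 = 0.857.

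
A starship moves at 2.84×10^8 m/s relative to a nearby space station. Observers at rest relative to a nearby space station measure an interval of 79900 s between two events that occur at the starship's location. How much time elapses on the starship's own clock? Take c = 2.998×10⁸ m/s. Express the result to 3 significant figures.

β = v/c = (2.84×10^8 m/s)/(2.998×10⁸ m/s) = 0.947298.
β² = 0.8973735, so γ = 1/√0.1026265 = 3.1215.
The moving clock records proper time: Δτ = Δt/γ = 79900/3.1215 = 25600 s.

25600 s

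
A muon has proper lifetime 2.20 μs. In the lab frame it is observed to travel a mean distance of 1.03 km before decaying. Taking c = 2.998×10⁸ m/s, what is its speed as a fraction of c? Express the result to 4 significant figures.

d = βγcτ ⇒ βγ = d/(cτ) = 1030 m / (659.56 m) = 1.5616.
β = (βγ)/√(1+(βγ)²) = 1.5616/√3.43859 = 0.8421.

0.8421c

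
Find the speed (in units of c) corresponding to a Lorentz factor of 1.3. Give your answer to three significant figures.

β = √(1 − 1/γ²) = √(1 − 1/1.69) = √0.408284 = 0.639.

0.639c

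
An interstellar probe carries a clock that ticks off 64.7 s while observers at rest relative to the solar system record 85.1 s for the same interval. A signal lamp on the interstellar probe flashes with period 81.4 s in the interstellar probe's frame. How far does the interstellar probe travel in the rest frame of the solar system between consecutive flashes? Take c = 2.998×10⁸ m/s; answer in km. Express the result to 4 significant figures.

2.085×10^7 km

The time-dilation ratio gives γ = 85.1/64.7 = 1.3153.
β = √(1 − 1/γ²) = 0.64959. Lab-frame period = γτ = 1.3153×81.4 s = 107.07 s. Distance = βc × γτ = 0.64959 × 2.998×10⁸ m/s × 107.07 s = 2.0852×10^10 m = 2.085×10^7 km.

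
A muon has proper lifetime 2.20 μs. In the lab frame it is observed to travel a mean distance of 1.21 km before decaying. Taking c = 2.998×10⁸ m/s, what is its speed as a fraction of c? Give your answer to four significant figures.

0.8780c

d = βγcτ ⇒ βγ = d/(cτ) = 1210 m / (659.56 m) = 1.8346.
β = (βγ)/√(1+(βγ)²) = 1.8346/√4.36576 = 0.8780.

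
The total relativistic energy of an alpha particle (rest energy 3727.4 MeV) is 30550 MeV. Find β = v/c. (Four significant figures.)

0.9925

Total energy E = γmc² gives γ = 30550/3727.4 = 8.1961.
Hence β = √(1 − 1/γ²) = √(1 − 0.0148863) = √0.9851137 = 0.9925.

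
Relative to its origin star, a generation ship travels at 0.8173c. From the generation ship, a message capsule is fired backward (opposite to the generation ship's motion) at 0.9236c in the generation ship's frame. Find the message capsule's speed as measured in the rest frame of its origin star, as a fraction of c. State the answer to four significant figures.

Relativistic velocity addition: u = (u' + v)/(1 + u'v/c²), with u' = −0.9236c and v = 0.8173c.
Numerator: −0.9236 + 0.8173 = −0.1063. Denominator: 1 + (−0.9236)(0.8173) = 0.24514172.
u = −0.1063/0.24514172 = −0.43363, so the speed is 0.4336c.

0.4336c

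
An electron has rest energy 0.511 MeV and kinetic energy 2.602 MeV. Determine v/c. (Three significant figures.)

γ = 1 + K/(mc²) = 1 + 2.602/0.511 = 6.092.
β = √(1 − 1/γ²) = √(1 − 0.0269451) = √0.9730549 = 0.986.

0.986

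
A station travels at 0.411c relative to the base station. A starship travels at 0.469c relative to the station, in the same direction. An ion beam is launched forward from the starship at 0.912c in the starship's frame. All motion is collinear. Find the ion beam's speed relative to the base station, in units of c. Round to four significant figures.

Compose velocities in two stages. Stage 1 (into S'): u₁ = (0.912+0.469)/(1+0.912×0.469) = 0.96727.
Stage 2 (into S): u = (0.96727+0.411)/(1+0.96727×0.411) = 0.98621, so the speed is 0.9862c.

0.9862c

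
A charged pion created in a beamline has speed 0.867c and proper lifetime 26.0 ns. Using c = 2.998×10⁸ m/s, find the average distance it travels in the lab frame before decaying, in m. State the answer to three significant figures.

13.6 m

β² = 0.751689, so γ = 1/√0.248311 = 2.0068.
Lab-frame lifetime: Δt = γτ = 2.0068 × 26.0 ns = 52.177 ns.
Distance: d = vΔt = 0.867 × 2.998×10⁸ m/s × 5.2177×10^-8 s = 13.6 m.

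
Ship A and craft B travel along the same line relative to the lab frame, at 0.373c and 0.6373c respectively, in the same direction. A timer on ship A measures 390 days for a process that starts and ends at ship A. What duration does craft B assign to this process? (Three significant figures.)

Speed of ship A in craft B's frame: u = (v_A − v_B)/(1 − v_A v_B/c²) = (0.373 − 0.6373)/(1 − 0.373×0.6373) = −0.2643/0.7622871 = −0.34672; |u| = 0.34672c.
γ for this relative speed: γ = 1/√(1 − 0.120215) = 1.0661.
The clock on ship A records proper time, so craft B measures Δt = γΔτ = 1.0661 × 390 = 416 days.

416 days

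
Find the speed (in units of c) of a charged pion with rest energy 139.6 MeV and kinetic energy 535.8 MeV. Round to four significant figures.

0.9784c

K = (γ−1)mc², so γ = 1 + 535.8/139.6 = 4.8381.
Then v/c = √(1 − γ⁻²) = √(1 − 0.0427219) = √0.9572781 = 0.9784.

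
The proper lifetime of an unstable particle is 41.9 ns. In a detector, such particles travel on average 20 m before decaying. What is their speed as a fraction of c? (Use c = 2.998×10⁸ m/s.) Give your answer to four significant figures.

0.8468c

Lab distance = (lab lifetime)·v = γτ·βc, so βγ = d/(cτ) = 20.00/(2.998×10⁸ × 4.190×10^-8) = 1.5922.
With βγ = 1.5922: γ² = 1 + (βγ)² = 3.5351, and β = (βγ)/γ = 1.5922/1.88019 = 0.8468.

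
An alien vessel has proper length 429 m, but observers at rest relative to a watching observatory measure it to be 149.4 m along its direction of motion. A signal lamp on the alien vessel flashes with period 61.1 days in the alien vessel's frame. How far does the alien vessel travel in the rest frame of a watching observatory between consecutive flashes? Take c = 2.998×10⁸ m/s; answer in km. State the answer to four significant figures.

Length contraction gives γ = L₀/L = 429/149.4 = 2.87149.
β = √(1 − 1/γ²) = 0.9374. Lab-frame period = γτ = 2.87149×61.1 days = 175.45 days. Distance = βc × γτ = 0.9374 × 2.998×10⁸ m/s × 15158880 s = 4.2601×10^15 m = 4.260×10^12 km.

4.260×10^12 km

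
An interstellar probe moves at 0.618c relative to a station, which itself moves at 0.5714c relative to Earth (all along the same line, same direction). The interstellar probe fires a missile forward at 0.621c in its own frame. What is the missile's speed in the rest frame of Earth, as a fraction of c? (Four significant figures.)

0.9703c

Apply u = (u'+v)/(1+u'v) twice. Missile in the station frame: (0.621+0.618)/(1+0.621·0.618) = 1.239/1.383778 = 0.89537c.
That velocity, transformed to the rest frame of Earth: (0.89537+0.5714)/(1+0.89537·0.5714) = 1.46677/1.511614418 = 0.97033c.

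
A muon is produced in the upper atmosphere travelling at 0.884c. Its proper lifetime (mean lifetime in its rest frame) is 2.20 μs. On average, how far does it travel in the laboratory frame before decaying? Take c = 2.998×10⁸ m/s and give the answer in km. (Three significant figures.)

1.25 km

Lorentz factor: γ = (1 − 0.781456)^(−1/2) = 2.1391.
Lab-frame lifetime: Δt = γτ = 2.1391 × 2.20 μs = 4.706 μs.
Distance: d = vΔt = 0.884 × 2.998×10⁸ m/s × 4.7060×10^-6 s = 1250 m = 1.25 km.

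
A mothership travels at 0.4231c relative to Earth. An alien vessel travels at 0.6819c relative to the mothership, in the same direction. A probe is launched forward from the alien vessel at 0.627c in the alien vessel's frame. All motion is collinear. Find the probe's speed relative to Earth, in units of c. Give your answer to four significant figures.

Apply u = (u'+v)/(1+u'v) twice. Probe in the mothership frame: (0.627+0.6819)/(1+0.627·0.6819) = 1.3089/1.4275513 = 0.91688c.
That velocity, transformed to the rest frame of Earth: (0.91688+0.4231)/(1+0.91688·0.4231) = 1.33998/1.387931928 = 0.96545c.

0.9655c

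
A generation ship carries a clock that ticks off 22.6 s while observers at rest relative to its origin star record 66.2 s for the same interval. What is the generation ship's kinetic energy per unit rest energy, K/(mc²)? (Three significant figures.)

γ = Δt/Δτ = 66.2/22.6 = 2.9292.
K/(mc²) = γ − 1 = 2.9292 − 1 = 1.93.

1.93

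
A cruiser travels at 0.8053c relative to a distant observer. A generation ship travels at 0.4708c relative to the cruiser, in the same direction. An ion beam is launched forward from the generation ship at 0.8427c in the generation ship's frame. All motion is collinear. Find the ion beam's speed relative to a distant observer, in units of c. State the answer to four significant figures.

0.9934c

Apply u = (u'+v)/(1+u'v) twice. Ion beam in the cruiser frame: (0.8427+0.4708)/(1+0.8427·0.4708) = 1.3135/1.39674316 = 0.9404c.
That velocity, transformed to the rest frame of a distant observer: (0.9404+0.8053)/(1+0.9404·0.8053) = 1.7457/1.75730412 = 0.9934c.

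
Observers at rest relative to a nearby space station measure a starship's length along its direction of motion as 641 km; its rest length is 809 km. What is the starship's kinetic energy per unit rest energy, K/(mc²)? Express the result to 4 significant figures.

0.2621

Length contraction gives γ = L₀/L = 809/641 = 1.26209.
Since K = (γ−1)mc², K/(mc²) = 1.26209 − 1 = 0.2621.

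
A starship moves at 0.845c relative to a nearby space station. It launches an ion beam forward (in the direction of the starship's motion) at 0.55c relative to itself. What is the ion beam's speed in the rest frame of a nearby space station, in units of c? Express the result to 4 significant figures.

0.9524c

Relativistic velocity addition: u = (u' + v)/(1 + u'v/c²), with u' = 0.55c and v = 0.845c.
Numerator: 0.55 + 0.845 = 1.395. Denominator: 1 + (0.55)(0.845) = 1.46475.
u = 1.395/1.46475 = 0.95238, so the speed is 0.9524c.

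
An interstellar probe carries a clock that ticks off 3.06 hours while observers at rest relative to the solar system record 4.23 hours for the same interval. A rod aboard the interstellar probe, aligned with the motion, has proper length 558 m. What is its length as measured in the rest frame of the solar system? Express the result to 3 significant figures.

404 m

γ = Δt/Δτ = 4.23/3.06 = 1.38235.
The rod contracts by the same γ: 558 m / 1.38235 = 404 m.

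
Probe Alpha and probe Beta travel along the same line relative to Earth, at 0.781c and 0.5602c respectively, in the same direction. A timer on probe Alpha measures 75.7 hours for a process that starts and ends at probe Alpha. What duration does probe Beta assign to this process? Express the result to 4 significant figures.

Speed of probe Alpha in probe Beta's frame: u = (v_A − v_B)/(1 − v_A v_B/c²) = (0.781 − 0.5602)/(1 − 0.781×0.5602) = 0.2208/0.5624838 = 0.39254; |u| = 0.39254c.
γ for this relative speed: γ = 1/√(1 − 0.154088) = 1.0873.
The clock on probe Alpha records proper time, so probe Beta measures Δt = γΔτ = 1.0873 × 75.7 = 82.31 hours.

82.31 hours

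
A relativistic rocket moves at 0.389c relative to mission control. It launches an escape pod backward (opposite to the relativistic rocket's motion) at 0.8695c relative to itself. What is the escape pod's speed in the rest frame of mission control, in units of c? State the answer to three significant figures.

0.726c

Relativistic velocity addition: u = (u' + v)/(1 + u'v/c²), with u' = −0.8695c and v = 0.389c.
Numerator: −0.8695 + 0.389 = −0.4805. Denominator: 1 + (−0.8695)(0.389) = 0.6617645.
u = −0.4805/0.6617645 = −0.72609, so the speed is 0.726c.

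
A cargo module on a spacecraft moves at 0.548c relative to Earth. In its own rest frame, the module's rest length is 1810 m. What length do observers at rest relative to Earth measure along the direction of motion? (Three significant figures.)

γ = 1/√(1 − β²) = 1/√(1 − 0.300304) = 1/√0.699696 = 1/0.836478 = 1.1955.
Length contraction: L = L₀/γ = 1810/1.1955 = 1510 m.

1510 m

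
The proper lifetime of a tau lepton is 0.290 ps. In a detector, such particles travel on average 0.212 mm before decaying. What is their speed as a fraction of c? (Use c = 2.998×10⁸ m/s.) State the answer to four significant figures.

0.9252c

Let x = d/(cτ) = 2.120×10^-4 m / (2.998×10⁸ m/s × 2.900×10^-13 s) = 2.4384. Since d = βγcτ, x = βγ = β/√(1−β²).
Solving: β² = x²/(1+x²) = 5.94579/6.94579 = 0.856028, so β = 0.9252.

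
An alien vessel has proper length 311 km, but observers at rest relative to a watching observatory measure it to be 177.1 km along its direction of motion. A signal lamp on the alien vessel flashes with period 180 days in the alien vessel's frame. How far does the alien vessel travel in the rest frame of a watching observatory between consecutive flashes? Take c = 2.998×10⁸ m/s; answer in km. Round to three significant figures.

From L = L₀/γ: γ = 311/177.1 = 1.75607.
β = √(1 − 1/γ²) = 0.82202. Lab-frame period = γτ = 1.75607×180 days = 316.09 days. Distance = βc × γτ = 0.82202 × 2.998×10⁸ m/s × 27310176 s = 6.7304×10^15 m = 6.73×10^12 km.

6.73×10^12 km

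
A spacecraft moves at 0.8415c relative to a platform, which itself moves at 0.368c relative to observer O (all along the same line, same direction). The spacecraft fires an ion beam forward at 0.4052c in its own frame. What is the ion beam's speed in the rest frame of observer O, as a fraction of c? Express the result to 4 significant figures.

Apply u = (u'+v)/(1+u'v) twice. Ion beam in the platform frame: (0.4052+0.8415)/(1+0.4052·0.8415) = 1.2467/1.3409758 = 0.9297c.
That velocity, transformed to the rest frame of observer O: (0.9297+0.368)/(1+0.9297·0.368) = 1.2977/1.3421296 = 0.9669c.

0.9669c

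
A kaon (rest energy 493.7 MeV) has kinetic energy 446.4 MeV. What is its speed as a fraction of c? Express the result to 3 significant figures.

γ = 1 + K/(mc²) = 1 + 446.4/493.7 = 1.9042.
β = √(1 − 1/γ²) = √(1 − 0.275788) = √0.724212 = 0.851.

0.851c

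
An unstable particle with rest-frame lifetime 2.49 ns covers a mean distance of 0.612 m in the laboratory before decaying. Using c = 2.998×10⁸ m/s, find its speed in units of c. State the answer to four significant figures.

Lab distance = (lab lifetime)·v = γτ·βc, so βγ = d/(cτ) = 0.6120/(2.998×10⁸ × 2.490×10^-9) = 0.81982.
With βγ = 0.81982: γ² = 1 + (βγ)² = 1.672105, and β = (βγ)/γ = 0.81982/1.2931 = 0.6340.

0.6340c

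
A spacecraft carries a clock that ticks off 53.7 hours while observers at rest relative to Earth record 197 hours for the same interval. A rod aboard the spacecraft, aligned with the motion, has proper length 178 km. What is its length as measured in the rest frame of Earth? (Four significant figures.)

48.52 km

From Δt = γΔτ: γ = 197/53.7 = 3.66853.
L = L₀/γ = 178/3.66853 = 48.52 km.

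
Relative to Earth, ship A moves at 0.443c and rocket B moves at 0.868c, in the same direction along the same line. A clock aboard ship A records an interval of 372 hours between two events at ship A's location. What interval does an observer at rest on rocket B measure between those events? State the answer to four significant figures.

514.3 hours

The velocity of ship A relative to rocket B is (0.443 − 0.868)c / (1 − 0.443×0.868) = −0.69052c; relative speed 0.69052c.
At |u| = 0.69052c, γ = (1 − 0.476818)^(−1/2) = 1.3825.
Ship A's interval is proper; time dilation gives Δt_B = γΔτ = 1.3825 × 372 hours = 514.3 hours.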